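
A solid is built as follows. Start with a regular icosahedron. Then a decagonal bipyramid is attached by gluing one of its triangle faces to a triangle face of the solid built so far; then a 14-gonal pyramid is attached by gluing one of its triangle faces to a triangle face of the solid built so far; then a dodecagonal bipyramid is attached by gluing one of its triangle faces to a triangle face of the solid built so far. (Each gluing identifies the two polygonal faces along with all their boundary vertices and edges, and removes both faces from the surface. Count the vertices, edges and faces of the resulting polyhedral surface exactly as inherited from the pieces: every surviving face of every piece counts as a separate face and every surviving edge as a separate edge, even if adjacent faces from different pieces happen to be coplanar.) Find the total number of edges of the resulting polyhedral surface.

115

A regular icosahedron: V=12, E=30, F=20.
Attach a decagonal bipyramid (V=12, E=30, F=20) along a 3-gon: merge 3 vertices and 3 edges, delete both glued faces → V=21, E=57, F=38.
Attach a 14-gonal pyramid (V=15, E=28, F=15) along a 3-gon: merge 3 vertices and 3 edges, delete both glued faces → V=33, E=82, F=51.
Attach a dodecagonal bipyramid (V=14, E=36, F=24) along a 3-gon: merge 3 vertices and 3 edges, delete both glued faces → V=44, E=115, F=73.
Check: V − E + F = 44 − 115 + 73 = 2.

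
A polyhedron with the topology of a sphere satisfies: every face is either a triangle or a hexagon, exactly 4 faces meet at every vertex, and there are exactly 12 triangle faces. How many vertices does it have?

Let x be the number of hexagons; then F = 12 + x.
Edge–face incidences: 2E = 3·12 + 6·x = 36 + 6x.
Every vertex has degree 4, so 4V = 2E.
Euler: V − E + F = 2 ⇒ (2E)/4 − E + (12 + x) = 2.
Multiply by 8: 2·(2E) − 4·(2E) + 8·(12 + x) = 16, i.e. 96 + 8x − 2·(36 + 6x) = 16.
Collecting terms: −4x + 24 = 16, so −4x = −8, so x = 2.
Then 2E = 36 + 6·2 = 48, so E = 24, V = 2E/4 = 12, F = 12 + 2 = 14.

12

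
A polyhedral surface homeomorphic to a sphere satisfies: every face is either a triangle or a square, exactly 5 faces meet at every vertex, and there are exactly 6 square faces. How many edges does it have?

60

Let x be the number of triangles; then F = 6 + x.
Edge–face incidences: 2E = 4·6 + 3·x = 24 + 3x.
Every vertex has degree 5, so 5V = 2E.
Euler: V − E + F = 2 ⇒ (2E)/5 − E + (6 + x) = 2.
Multiply by 10: 2·(2E) − 5·(2E) + 10·(6 + x) = 20, i.e. 60 + 10x − 3·(24 + 3x) = 20.
Collecting terms: x − 12 = 20, so x = 32.
Then 2E = 24 + 3·32 = 120, so E = 60, V = 2E/5 = 24, F = 6 + 32 = 38.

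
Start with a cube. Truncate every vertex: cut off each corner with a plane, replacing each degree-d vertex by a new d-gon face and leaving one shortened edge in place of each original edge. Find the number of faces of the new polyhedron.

14

The base solid has V = 8, E = 12, F = 6.
Truncation replaces each original edge-end by a new vertex, so V′ = 2E = 24.
Each original edge survives, and each old vertex of degree d contributes d new edges; summing degrees gives Σd = 2E, so E′ = E + 2E = 3E = 36.
Each original face survives and each original vertex becomes one new face: F′ = F + V = 14.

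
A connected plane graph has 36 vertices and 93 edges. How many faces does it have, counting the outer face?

Euler's formula for a connected plane graph: V − E + F = 2, so F = 2 − 36 + 93 = 59.

59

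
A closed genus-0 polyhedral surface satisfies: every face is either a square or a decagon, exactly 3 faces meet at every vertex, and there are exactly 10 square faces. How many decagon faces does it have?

Let x be the number of decagons; then F = 10 + x.
Edge–face incidences: 2E = 4·10 + 10·x = 40 + 10x.
Every vertex has degree 3, so 3V = 2E.
Euler: V − E + F = 2 ⇒ (2E)/3 − E + (10 + x) = 2.
Multiply by 6: 2·(2E) − 3·(2E) + 6·(10 + x) = 12, i.e. 60 + 6x − (40 + 10x) = 12.
Collecting terms: −4x + 20 = 12, so −4x = −8, so x = 2.
Then 2E = 40 + 10·2 = 60, so E = 30, V = 2E/3 = 20, F = 10 + 2 = 12.

2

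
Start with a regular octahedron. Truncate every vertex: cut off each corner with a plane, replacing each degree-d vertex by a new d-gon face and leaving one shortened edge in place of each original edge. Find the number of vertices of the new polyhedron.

24

The base solid has V = 6, E = 12, F = 8.
Truncation replaces each original edge-end by a new vertex, so V′ = 2E = 24.
Each original edge survives, and each old vertex of degree d contributes d new edges; summing degrees gives Σd = 2E, so E′ = E + 2E = 3E = 36.
Each original face survives and each original vertex becomes one new face: F′ = F + V = 14.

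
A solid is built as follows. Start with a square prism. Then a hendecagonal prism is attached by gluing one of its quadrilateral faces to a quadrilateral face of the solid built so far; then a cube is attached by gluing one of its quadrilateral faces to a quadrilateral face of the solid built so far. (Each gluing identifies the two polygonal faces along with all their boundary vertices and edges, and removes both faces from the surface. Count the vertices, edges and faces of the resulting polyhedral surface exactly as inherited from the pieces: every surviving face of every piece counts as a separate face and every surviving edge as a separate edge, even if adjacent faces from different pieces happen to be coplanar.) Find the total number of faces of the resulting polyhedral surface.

A square prism: V=8, E=12, F=6.
Attach a hendecagonal prism (V=22, E=33, F=13) along a 4-gon: merge 4 vertices and 4 edges, delete both glued faces → V=26, E=41, F=17.
Attach a cube (V=8, E=12, F=6) along a 4-gon: merge 4 vertices and 4 edges, delete both glued faces → V=30, E=49, F=21.
Check: V − E + F = 30 − 49 + 21 = 2.

21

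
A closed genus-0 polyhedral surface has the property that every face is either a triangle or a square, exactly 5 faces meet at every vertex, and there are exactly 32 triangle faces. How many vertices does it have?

24

Let x be the number of squares; then F = 32 + x.
Edge–face incidences: 2E = 3·32 + 4·x = 96 + 4x.
Every vertex has degree 5, so 5V = 2E.
Euler: V − E + F = 2 ⇒ (2E)/5 − E + (32 + x) = 2.
Multiply by 10: 2·(2E) − 5·(2E) + 10·(32 + x) = 20, i.e. 320 + 10x − 3·(96 + 4x) = 20.
Collecting terms: −2x + 32 = 20, so −2x = −12, so x = 6.
Then 2E = 96 + 4·6 = 120, so E = 60, V = 2E/5 = 24, F = 32 + 6 = 38.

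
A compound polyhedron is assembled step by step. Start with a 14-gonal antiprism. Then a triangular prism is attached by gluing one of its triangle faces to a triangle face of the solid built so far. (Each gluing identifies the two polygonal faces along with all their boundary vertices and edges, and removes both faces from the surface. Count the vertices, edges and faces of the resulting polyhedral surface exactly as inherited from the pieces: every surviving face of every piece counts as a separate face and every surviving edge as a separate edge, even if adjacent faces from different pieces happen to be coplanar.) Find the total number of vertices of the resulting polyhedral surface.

A 14-gonal antiprism: V=28, E=56, F=30.
Attach a triangular prism (V=6, E=9, F=5) along a 3-gon: merge 3 vertices and 3 edges, delete both glued faces → V=31, E=62, F=33.
Check: V − E + F = 31 − 62 + 33 = 2.

31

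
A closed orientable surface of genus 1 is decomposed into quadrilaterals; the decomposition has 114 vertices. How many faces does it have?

114

χ = 2 − 2·1 = 0, and every face is a square so 4F = 2E.
V − E + F = 0 with E = 4F/2 gives 114 − (4/2 − 1)·F = 0, so F = 114 and E = 228.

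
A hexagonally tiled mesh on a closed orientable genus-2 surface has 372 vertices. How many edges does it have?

561

χ = 2 − 2·2 = -2, and every face is a hexagon so 6F = 2E.
V − E + F = -2 with E = 6F/2 gives 372 − (6/2 − 1)·F = -2, so F = 187 and E = 561.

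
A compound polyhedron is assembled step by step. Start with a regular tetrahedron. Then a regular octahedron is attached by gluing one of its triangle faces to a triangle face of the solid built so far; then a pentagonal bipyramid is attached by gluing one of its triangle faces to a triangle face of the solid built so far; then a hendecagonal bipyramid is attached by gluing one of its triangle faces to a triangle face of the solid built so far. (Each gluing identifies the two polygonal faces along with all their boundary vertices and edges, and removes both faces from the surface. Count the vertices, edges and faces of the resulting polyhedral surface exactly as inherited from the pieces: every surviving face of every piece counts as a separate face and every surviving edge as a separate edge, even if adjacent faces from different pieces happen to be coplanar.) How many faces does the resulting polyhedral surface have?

38

A regular tetrahedron: V=4, E=6, F=4.
Attach a regular octahedron (V=6, E=12, F=8) along a 3-gon: merge 3 vertices and 3 edges, delete both glued faces → V=7, E=15, F=10.
Attach a pentagonal bipyramid (V=7, E=15, F=10) along a 3-gon: merge 3 vertices and 3 edges, delete both glued faces → V=11, E=27, F=18.
Attach a hendecagonal bipyramid (V=13, E=33, F=22) along a 3-gon: merge 3 vertices and 3 edges, delete both glued faces → V=21, E=57, F=38.
Check: V − E + F = 21 − 57 + 38 = 2.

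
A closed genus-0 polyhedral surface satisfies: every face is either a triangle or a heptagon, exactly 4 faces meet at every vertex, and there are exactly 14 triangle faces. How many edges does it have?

28

Let x be the number of heptagons; then F = 14 + x.
Edge–face incidences: 2E = 3·14 + 7·x = 42 + 7x.
Every vertex has degree 4, so 4V = 2E.
Euler: V − E + F = 2 ⇒ (2E)/4 − E + (14 + x) = 2.
Multiply by 8: 2·(2E) − 4·(2E) + 8·(14 + x) = 16, i.e. 112 + 8x − 2·(42 + 7x) = 16.
Collecting terms: −6x + 28 = 16, so −6x = −12, so x = 2.
Then 2E = 42 + 7·2 = 56, so E = 28, V = 2E/4 = 14, F = 14 + 2 = 16.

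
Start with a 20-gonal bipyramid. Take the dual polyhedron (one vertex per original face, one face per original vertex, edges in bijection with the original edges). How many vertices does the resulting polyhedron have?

40

The base solid has V = 22, E = 60, F = 40.
The dual swaps V and F and preserves E: V′ = F = 40, E′ = E = 60, F′ = V = 22.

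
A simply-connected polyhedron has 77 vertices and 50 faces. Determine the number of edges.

Here V − E + F = 2.
E = V + F − (2) = 77 + 50 − (2) = 125.

125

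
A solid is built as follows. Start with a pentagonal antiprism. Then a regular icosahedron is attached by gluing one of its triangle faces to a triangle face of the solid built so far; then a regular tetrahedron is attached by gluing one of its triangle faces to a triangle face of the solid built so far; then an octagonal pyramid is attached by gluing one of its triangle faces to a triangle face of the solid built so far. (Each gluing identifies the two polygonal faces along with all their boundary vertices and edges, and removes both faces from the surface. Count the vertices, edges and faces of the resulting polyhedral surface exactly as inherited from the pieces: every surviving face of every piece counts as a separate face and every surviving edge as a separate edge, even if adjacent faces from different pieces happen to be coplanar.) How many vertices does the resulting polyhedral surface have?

26

A pentagonal antiprism: V=10, E=20, F=12.
Attach a regular icosahedron (V=12, E=30, F=20) along a 3-gon: merge 3 vertices and 3 edges, delete both glued faces → V=19, E=47, F=30.
Attach a regular tetrahedron (V=4, E=6, F=4) along a 3-gon: merge 3 vertices and 3 edges, delete both glued faces → V=20, E=50, F=32.
Attach an octagonal pyramid (V=9, E=16, F=9) along a 3-gon: merge 3 vertices and 3 edges, delete both glued faces → V=26, E=63, F=39.
Check: V − E + F = 26 − 63 + 39 = 2.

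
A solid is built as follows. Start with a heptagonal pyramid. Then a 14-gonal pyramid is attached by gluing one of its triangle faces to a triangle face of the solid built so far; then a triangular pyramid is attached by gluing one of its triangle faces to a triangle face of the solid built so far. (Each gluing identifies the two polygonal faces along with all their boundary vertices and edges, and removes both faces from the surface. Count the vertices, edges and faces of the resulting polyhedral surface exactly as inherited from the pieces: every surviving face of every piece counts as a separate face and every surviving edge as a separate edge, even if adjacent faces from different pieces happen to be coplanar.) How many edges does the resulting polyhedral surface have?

A heptagonal pyramid: V=8, E=14, F=8.
Attach a 14-gonal pyramid (V=15, E=28, F=15) along a 3-gon: merge 3 vertices and 3 edges, delete both glued faces → V=20, E=39, F=21.
Attach a triangular pyramid (V=4, E=6, F=4) along a 3-gon: merge 3 vertices and 3 edges, delete both glued faces → V=21, E=42, F=23.
Check: V − E + F = 21 − 42 + 23 = 2.

42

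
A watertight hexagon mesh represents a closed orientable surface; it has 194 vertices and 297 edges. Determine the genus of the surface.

Every face is a hexagon and each edge borders two faces, so 6F = 2·297, giving F = 99.
χ = V − E + F = 194 − 297 + 99 = -4.
For a closed orientable surface χ = 2 − 2g, so g = (2 − (-4))/2 = 3.

3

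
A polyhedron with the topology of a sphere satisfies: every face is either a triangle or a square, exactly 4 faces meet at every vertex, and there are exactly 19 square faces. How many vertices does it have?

25

Let x be the number of triangles; then F = 19 + x.
Edge–face incidences: 2E = 4·19 + 3·x = 76 + 3x.
Every vertex has degree 4, so 4V = 2E.
Euler: V − E + F = 2 ⇒ (2E)/4 − E + (19 + x) = 2.
Multiply by 8: 2·(2E) − 4·(2E) + 8·(19 + x) = 16, i.e. 152 + 8x − 2·(76 + 3x) = 16.
Collecting terms: 2x = 16, so x = 8.
Then 2E = 76 + 3·8 = 100, so E = 50, V = 2E/4 = 25, F = 19 + 8 = 27.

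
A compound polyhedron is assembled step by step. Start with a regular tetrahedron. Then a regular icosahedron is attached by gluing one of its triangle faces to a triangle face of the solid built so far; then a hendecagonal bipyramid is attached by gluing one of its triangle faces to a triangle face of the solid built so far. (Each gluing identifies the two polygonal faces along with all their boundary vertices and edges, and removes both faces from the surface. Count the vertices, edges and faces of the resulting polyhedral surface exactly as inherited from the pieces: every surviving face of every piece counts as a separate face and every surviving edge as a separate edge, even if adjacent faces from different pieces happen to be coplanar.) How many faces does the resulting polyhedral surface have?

42

A regular tetrahedron: V=4, E=6, F=4.
Attach a regular icosahedron (V=12, E=30, F=20) along a 3-gon: merge 3 vertices and 3 edges, delete both glued faces → V=13, E=33, F=22.
Attach a hendecagonal bipyramid (V=13, E=33, F=22) along a 3-gon: merge 3 vertices and 3 edges, delete both glued faces → V=23, E=63, F=42.
Check: V − E + F = 23 − 63 + 42 = 2.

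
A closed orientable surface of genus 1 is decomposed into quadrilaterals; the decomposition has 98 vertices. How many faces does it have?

χ = 2 − 2·1 = 0, and every face is a square so 4F = 2E.
V − E + F = 0 with E = 4F/2 gives 98 − (4/2 − 1)·F = 0, so F = 98 and E = 196.

98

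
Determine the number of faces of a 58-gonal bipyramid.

116

A bipyramid over an n-gon has 2n triangular faces and n + 2 vertices: V = 58 + 2 = 60, E = 3·58 = 174, F = 2·58 = 116.
Check: V − E + F = 60 − 174 + 116 = 2.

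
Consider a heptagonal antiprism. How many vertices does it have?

14

An antiprism on an n-gon has two n-gon caps and 2n triangles: V = 2·7 = 14, E = 4·7 = 28, F = 2·7 + 2 = 16.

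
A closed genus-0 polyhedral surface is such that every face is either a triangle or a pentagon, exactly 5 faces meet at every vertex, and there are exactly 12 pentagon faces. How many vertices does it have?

60

Let x be the number of triangles; then F = 12 + x.
Edge–face incidences: 2E = 5·12 + 3·x = 60 + 3x.
Every vertex has degree 5, so 5V = 2E.
Euler: V − E + F = 2 ⇒ (2E)/5 − E + (12 + x) = 2.
Multiply by 10: 2·(2E) − 5·(2E) + 10·(12 + x) = 20, i.e. 120 + 10x − 3·(60 + 3x) = 20.
Collecting terms: x − 60 = 20, so x = 80.
Then 2E = 60 + 3·80 = 300, so E = 150, V = 2E/5 = 60, F = 12 + 80 = 92.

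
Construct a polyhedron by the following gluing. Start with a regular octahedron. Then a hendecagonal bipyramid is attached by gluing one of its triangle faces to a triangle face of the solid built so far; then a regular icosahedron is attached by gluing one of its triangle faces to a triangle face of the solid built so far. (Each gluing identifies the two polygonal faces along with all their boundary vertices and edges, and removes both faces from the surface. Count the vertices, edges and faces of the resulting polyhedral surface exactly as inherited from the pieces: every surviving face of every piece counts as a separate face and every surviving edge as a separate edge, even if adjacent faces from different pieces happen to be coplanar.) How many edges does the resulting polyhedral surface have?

A regular octahedron: V=6, E=12, F=8.
Attach a hendecagonal bipyramid (V=13, E=33, F=22) along a 3-gon: merge 3 vertices and 3 edges, delete both glued faces → V=16, E=42, F=28.
Attach a regular icosahedron (V=12, E=30, F=20) along a 3-gon: merge 3 vertices and 3 edges, delete both glued faces → V=25, E=69, F=46.
Check: V − E + F = 25 − 69 + 46 = 2.

69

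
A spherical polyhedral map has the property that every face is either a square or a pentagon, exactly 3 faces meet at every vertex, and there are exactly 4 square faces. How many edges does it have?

18

Let x be the number of pentagons; then F = 4 + x.
Edge–face incidences: 2E = 4·4 + 5·x = 16 + 5x.
Every vertex has degree 3, so 3V = 2E.
Euler: V − E + F = 2 ⇒ (2E)/3 − E + (4 + x) = 2.
Multiply by 6: 2·(2E) − 3·(2E) + 6·(4 + x) = 12, i.e. 24 + 6x − (16 + 5x) = 12.
Collecting terms: x + 8 = 12, so x = 4.
Then 2E = 16 + 5·4 = 36, so E = 18, V = 2E/3 = 12, F = 4 + 4 = 8.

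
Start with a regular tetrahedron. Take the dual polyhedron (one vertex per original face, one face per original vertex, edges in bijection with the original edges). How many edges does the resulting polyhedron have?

The base solid has V = 4, E = 6, F = 4.
The dual swaps V and F and preserves E: V′ = F = 4, E′ = E = 6, F′ = V = 4.

6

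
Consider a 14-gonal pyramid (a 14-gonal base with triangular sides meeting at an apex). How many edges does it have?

A pyramid on an n-gon base has one n-gon and n triangles: V = 14 + 1 = 15, E = 2·14 = 28, F = 14 + 1 = 15.

28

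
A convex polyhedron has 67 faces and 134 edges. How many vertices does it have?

69

Here V − E + F = 2.
V = 2 + E − F = 2 + 134 − 67 = 69.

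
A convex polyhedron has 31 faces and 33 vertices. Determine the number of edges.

62

Here V − E + F = 2.
E = V + F − (2) = 33 + 31 − (2) = 62.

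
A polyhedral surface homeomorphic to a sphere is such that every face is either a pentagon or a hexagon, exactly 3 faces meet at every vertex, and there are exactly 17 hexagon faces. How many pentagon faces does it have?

12

Let x be the number of pentagons; then F = 17 + x.
Edge–face incidences: 2E = 6·17 + 5·x = 102 + 5x.
Every vertex has degree 3, so 3V = 2E.
Euler: V − E + F = 2 ⇒ (2E)/3 − E + (17 + x) = 2.
Multiply by 6: 2·(2E) − 3·(2E) + 6·(17 + x) = 12, i.e. 102 + 6x − (102 + 5x) = 12.
Collecting terms: x = 12.
Then 2E = 102 + 5·12 = 162, so E = 81, V = 2E/3 = 54, F = 17 + 12 = 29.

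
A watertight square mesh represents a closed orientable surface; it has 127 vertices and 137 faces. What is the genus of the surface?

Every face is a square, so 2E = 4·137 = 548, giving E = 274.
χ = V − E + F = 127 − 274 + 137 = -10.
For a closed orientable surface χ = 2 − 2g, so g = (2 − (-10))/2 = 6.

6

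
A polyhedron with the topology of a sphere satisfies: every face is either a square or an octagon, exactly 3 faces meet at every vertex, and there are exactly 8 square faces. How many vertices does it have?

16

Let x be the number of octagons; then F = 8 + x.
Edge–face incidences: 2E = 4·8 + 8·x = 32 + 8x.
Every vertex has degree 3, so 3V = 2E.
Euler: V − E + F = 2 ⇒ (2E)/3 − E + (8 + x) = 2.
Multiply by 6: 2·(2E) − 3·(2E) + 6·(8 + x) = 12, i.e. 48 + 6x − (32 + 8x) = 12.
Collecting terms: −2x + 16 = 12, so −2x = −4, so x = 2.
Then 2E = 32 + 8·2 = 48, so E = 24, V = 2E/3 = 16, F = 8 + 2 = 10.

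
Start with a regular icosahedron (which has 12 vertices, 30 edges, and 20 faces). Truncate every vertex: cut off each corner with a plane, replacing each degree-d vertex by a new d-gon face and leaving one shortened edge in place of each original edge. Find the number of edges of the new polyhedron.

Truncation replaces each original edge-end by a new vertex, so V′ = 2E = 60.
Each original edge survives, and each old vertex of degree d contributes d new edges; summing degrees gives Σd = 2E, so E′ = E + 2E = 3E = 90.
Each original face survives and each original vertex becomes one new face: F′ = F + V = 32.

90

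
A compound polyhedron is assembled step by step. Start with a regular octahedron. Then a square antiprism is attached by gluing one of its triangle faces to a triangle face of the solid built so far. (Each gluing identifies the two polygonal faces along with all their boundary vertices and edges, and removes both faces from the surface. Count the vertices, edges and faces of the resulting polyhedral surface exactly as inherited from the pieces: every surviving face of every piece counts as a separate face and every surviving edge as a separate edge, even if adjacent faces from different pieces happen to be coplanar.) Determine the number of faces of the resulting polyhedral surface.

16

A regular octahedron: V=6, E=12, F=8.
Attach a square antiprism (V=8, E=16, F=10) along a 3-gon: merge 3 vertices and 3 edges, delete both glued faces → V=11, E=25, F=16.
Check: V − E + F = 11 − 25 + 16 = 2.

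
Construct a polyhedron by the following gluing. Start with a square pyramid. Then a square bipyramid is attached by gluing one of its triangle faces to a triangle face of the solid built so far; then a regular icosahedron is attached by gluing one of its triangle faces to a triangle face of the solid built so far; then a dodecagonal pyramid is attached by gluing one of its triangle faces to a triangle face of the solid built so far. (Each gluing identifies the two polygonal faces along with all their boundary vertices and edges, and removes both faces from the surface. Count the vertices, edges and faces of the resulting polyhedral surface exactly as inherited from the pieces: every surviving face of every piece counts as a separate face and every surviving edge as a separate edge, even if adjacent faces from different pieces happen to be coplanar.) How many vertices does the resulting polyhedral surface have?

27

A square pyramid: V=5, E=8, F=5.
Attach a square bipyramid (V=6, E=12, F=8) along a 3-gon: merge 3 vertices and 3 edges, delete both glued faces → V=8, E=17, F=11.
Attach a regular icosahedron (V=12, E=30, F=20) along a 3-gon: merge 3 vertices and 3 edges, delete both glued faces → V=17, E=44, F=29.
Attach a dodecagonal pyramid (V=13, E=24, F=13) along a 3-gon: merge 3 vertices and 3 edges, delete both glued faces → V=27, E=65, F=40.
Check: V − E + F = 27 − 65 + 40 = 2.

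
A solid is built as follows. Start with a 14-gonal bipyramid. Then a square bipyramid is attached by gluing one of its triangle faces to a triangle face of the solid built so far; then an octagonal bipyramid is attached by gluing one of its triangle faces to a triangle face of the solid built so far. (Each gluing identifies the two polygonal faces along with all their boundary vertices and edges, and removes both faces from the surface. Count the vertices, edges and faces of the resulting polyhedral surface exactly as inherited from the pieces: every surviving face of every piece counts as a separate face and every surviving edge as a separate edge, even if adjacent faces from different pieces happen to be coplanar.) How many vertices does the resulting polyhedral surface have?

26

A 14-gonal bipyramid: V=16, E=42, F=28.
Attach a square bipyramid (V=6, E=12, F=8) along a 3-gon: merge 3 vertices and 3 edges, delete both glued faces → V=19, E=51, F=34.
Attach an octagonal bipyramid (V=10, E=24, F=16) along a 3-gon: merge 3 vertices and 3 edges, delete both glued faces → V=26, E=72, F=48.
Check: V − E + F = 26 − 72 + 48 = 2.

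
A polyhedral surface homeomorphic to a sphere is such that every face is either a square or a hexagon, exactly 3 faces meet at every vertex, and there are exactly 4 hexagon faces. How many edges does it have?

Let x be the number of squares; then F = 4 + x.
Edge–face incidences: 2E = 6·4 + 4·x = 24 + 4x.
Every vertex has degree 3, so 3V = 2E.
Euler: V − E + F = 2 ⇒ (2E)/3 − E + (4 + x) = 2.
Multiply by 6: 2·(2E) − 3·(2E) + 6·(4 + x) = 12, i.e. 24 + 6x − (24 + 4x) = 12.
Collecting terms: 2x = 12, so x = 6.
Then 2E = 24 + 4·6 = 48, so E = 24, V = 2E/3 = 16, F = 4 + 6 = 10.

24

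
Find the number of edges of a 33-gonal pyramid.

66

A pyramid on an n-gon base has one n-gon and n triangles: V = 33 + 1 = 34, E = 2·33 = 66, F = 33 + 1 = 34.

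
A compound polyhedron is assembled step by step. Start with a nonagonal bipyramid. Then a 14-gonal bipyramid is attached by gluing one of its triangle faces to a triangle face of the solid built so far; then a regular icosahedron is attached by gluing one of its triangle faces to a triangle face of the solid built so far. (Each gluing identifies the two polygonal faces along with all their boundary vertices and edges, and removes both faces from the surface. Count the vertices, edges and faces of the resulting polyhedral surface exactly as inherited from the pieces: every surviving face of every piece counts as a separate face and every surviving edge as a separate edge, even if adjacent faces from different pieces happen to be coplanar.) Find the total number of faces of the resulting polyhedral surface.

62

A nonagonal bipyramid: V=11, E=27, F=18.
Attach a 14-gonal bipyramid (V=16, E=42, F=28) along a 3-gon: merge 3 vertices and 3 edges, delete both glued faces → V=24, E=66, F=44.
Attach a regular icosahedron (V=12, E=30, F=20) along a 3-gon: merge 3 vertices and 3 edges, delete both glued faces → V=33, E=93, F=62.
Check: V − E + F = 33 − 93 + 62 = 2.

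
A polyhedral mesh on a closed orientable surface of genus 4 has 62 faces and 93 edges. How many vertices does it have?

For a closed orientable surface of genus 4, χ = 2 − 2·4 = -6.
V = -6 + E − F = -6 + 93 − 62 = 25.

25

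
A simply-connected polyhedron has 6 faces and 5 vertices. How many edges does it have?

Here V − E + F = 2.
E = V + F − (2) = 5 + 6 − (2) = 9.

9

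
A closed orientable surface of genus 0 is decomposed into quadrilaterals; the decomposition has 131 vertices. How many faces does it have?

129

χ = 2 − 2·0 = 2, and every face is a square so 4F = 2E.
V − E + F = 2 with E = 4F/2 gives 131 − (4/2 − 1)·F = 2, so F = 129 and E = 258.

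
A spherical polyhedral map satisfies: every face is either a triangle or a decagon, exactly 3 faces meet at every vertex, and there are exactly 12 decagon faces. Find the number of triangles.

20

Let x be the number of triangles; then F = 12 + x.
Edge–face incidences: 2E = 10·12 + 3·x = 120 + 3x.
Every vertex has degree 3, so 3V = 2E.
Euler: V − E + F = 2 ⇒ (2E)/3 − E + (12 + x) = 2.
Multiply by 6: 2·(2E) − 3·(2E) + 6·(12 + x) = 12, i.e. 72 + 6x − (120 + 3x) = 12.
Collecting terms: 3x − 48 = 12, so 3x = 60, so x = 20.
Then 2E = 120 + 3·20 = 180, so E = 90, V = 2E/3 = 60, F = 12 + 20 = 32.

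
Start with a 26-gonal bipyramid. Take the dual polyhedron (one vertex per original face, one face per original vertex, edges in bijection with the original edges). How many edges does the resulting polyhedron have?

The base solid has V = 28, E = 78, F = 52.
The dual swaps V and F and preserves E: V′ = F = 52, E′ = E = 78, F′ = V = 28.

78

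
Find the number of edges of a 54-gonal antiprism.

An antiprism on an n-gon has two n-gon caps and 2n triangles: V = 2·54 = 108, E = 4·54 = 216, F = 2·54 + 2 = 110.
Check: V − E + F = 108 − 216 + 110 = 2.

216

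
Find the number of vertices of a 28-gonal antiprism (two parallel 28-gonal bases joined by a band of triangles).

56

An antiprism on an n-gon has two n-gon caps and 2n triangles: V = 2·28 = 56, E = 4·28 = 112, F = 2·28 + 2 = 58.
Check: V − E + F = 56 − 112 + 58 = 2.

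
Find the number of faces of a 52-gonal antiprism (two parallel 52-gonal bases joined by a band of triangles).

An antiprism on an n-gon has two n-gon caps and 2n triangles: V = 2·52 = 104, E = 4·52 = 208, F = 2·52 + 2 = 106.

106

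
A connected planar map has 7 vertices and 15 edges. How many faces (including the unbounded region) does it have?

Euler's formula for a connected plane graph: V − E + F = 2, so F = 2 − 7 + 15 = 10.

10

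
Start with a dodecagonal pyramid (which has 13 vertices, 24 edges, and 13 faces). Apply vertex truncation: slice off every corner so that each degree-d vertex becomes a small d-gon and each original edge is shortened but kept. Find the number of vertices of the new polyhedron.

Truncation replaces each original edge-end by a new vertex, so V′ = 2E = 48.
Each original edge survives, and each old vertex of degree d contributes d new edges; summing degrees gives Σd = 2E, so E′ = E + 2E = 3E = 72.
Each original face survives and each original vertex becomes one new face: F′ = F + V = 26.

48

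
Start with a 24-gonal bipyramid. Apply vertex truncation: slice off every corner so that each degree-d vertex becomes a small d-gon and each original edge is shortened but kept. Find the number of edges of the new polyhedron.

216

The base solid has V = 26, E = 72, F = 48.
Truncation replaces each original edge-end by a new vertex, so V′ = 2E = 144.
Each original edge survives, and each old vertex of degree d contributes d new edges; summing degrees gives Σd = 2E, so E′ = E + 2E = 3E = 216.
Each original face survives and each original vertex becomes one new face: F′ = F + V = 74.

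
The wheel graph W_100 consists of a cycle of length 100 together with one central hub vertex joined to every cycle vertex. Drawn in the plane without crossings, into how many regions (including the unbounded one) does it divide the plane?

W_100 has V = 100 + 1 = 101 vertices and E = 2·100 = 200 edges.
By Euler's formula F = 2 − V + E = 2 − 101 + 200 = 101.

101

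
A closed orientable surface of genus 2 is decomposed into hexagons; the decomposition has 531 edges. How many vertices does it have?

χ = 2 − 2·2 = -2, and every face is a hexagon so 6F = 2E.
F = 2E/6 = 177. Then V = -2 + E − F = -2 + 531 − 177 = 352.

352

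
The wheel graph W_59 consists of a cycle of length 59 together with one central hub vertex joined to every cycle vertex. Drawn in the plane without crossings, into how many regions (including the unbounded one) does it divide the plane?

W_59 has V = 59 + 1 = 60 vertices and E = 2·59 = 118 edges.
By Euler's formula F = 2 − V + E = 2 − 60 + 118 = 60.

60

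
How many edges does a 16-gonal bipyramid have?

48

A bipyramid over an n-gon has 2n triangular faces and n + 2 vertices: V = 16 + 2 = 18, E = 3·16 = 48, F = 2·16 = 32.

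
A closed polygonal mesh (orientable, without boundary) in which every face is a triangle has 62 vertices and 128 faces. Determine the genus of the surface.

2

Every face is a triangle, so 2E = 3·128 = 384, giving E = 192.
χ = V − E + F = 62 − 192 + 128 = -2.
For a closed orientable surface χ = 2 − 2g, so g = (2 − (-2))/2 = 2.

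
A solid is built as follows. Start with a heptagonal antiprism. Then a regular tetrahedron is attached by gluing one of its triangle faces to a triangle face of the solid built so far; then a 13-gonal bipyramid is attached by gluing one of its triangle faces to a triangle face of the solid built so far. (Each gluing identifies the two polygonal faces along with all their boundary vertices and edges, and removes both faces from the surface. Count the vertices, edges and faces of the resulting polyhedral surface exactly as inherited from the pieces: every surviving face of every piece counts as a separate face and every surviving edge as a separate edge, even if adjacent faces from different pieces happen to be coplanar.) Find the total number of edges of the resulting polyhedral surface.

67

A heptagonal antiprism: V=14, E=28, F=16.
Attach a regular tetrahedron (V=4, E=6, F=4) along a 3-gon: merge 3 vertices and 3 edges, delete both glued faces → V=15, E=31, F=18.
Attach a 13-gonal bipyramid (V=15, E=39, F=26) along a 3-gon: merge 3 vertices and 3 edges, delete both glued faces → V=27, E=67, F=42.
Check: V − E + F = 27 − 67 + 42 = 2.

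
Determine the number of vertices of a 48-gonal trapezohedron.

The n-trapezohedron (dual of the n-antiprism) has V = 2·48 + 2 = 98, E = 4·48 = 192, F = 2·48 = 96.
Check: V − E + F = 98 − 192 + 96 = 2.

98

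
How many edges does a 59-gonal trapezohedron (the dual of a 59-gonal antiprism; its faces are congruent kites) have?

236

The n-trapezohedron (dual of the n-antiprism) has V = 2·59 + 2 = 120, E = 4·59 = 236, F = 2·59 = 118.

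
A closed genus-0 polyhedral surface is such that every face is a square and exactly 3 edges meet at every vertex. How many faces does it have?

6

Each face has 4 edges and each edge borders two faces, so 2E = 4F.
Each vertex has degree 3, so 3V = 2E and hence V = 4F/3.
Euler: V − E + F = 2 ⇒ (4F/3) − (4F/2) + F = 2.
Multiply by 6: (8 − 12 + 6)F = 12, i.e. 2F = 12.
So F = 6, E = 4·6/2 = 12, V = 4·6/3 = 8.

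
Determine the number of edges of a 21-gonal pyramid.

A pyramid on an n-gon base has one n-gon and n triangles: V = 21 + 1 = 22, E = 2·21 = 42, F = 21 + 1 = 22.

42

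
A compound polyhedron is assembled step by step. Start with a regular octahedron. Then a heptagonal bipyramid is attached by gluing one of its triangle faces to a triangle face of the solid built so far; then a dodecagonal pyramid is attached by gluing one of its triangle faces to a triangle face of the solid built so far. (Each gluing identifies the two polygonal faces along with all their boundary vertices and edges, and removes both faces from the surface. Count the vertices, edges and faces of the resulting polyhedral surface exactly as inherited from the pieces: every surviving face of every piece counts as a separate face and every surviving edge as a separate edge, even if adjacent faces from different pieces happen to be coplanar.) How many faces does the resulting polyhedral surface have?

A regular octahedron: V=6, E=12, F=8.
Attach a heptagonal bipyramid (V=9, E=21, F=14) along a 3-gon: merge 3 vertices and 3 edges, delete both glued faces → V=12, E=30, F=20.
Attach a dodecagonal pyramid (V=13, E=24, F=13) along a 3-gon: merge 3 vertices and 3 edges, delete both glued faces → V=22, E=51, F=31.
Check: V − E + F = 22 − 51 + 31 = 2.

31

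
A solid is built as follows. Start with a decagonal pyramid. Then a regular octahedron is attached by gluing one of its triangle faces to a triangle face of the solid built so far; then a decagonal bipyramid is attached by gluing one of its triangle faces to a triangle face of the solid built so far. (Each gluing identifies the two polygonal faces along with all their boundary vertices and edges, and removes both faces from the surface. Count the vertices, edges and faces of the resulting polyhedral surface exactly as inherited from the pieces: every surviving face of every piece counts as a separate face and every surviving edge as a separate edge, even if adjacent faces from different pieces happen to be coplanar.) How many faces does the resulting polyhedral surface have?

A decagonal pyramid: V=11, E=20, F=11.
Attach a regular octahedron (V=6, E=12, F=8) along a 3-gon: merge 3 vertices and 3 edges, delete both glued faces → V=14, E=29, F=17.
Attach a decagonal bipyramid (V=12, E=30, F=20) along a 3-gon: merge 3 vertices and 3 edges, delete both glued faces → V=23, E=56, F=35.
Check: V − E + F = 23 − 56 + 35 = 2.

35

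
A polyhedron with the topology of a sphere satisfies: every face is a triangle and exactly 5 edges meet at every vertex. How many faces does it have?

Each face has 3 edges and each edge borders two faces, so 2E = 3F.
Each vertex has degree 5, so 5V = 2E and hence V = 3F/5.
Euler: V − E + F = 2 ⇒ (3F/5) − (3F/2) + F = 2.
Multiply by 10: (6 − 15 + 10)F = 20, i.e. 1F = 20.
So F = 20, E = 3·20/2 = 30, V = 3·20/5 = 12.

20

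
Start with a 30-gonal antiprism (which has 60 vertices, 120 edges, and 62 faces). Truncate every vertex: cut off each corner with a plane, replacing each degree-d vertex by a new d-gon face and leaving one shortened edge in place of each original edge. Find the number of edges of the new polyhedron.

360

Truncation replaces each original edge-end by a new vertex, so V′ = 2E = 240.
Each original edge survives, and each old vertex of degree d contributes d new edges; summing degrees gives Σd = 2E, so E′ = E + 2E = 3E = 360.
Each original face survives and each original vertex becomes one new face: F′ = F + V = 122.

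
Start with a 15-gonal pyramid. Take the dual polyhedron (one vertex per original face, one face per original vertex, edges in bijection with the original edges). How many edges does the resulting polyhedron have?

The base solid has V = 16, E = 30, F = 16.
The dual swaps V and F and preserves E: V′ = F = 16, E′ = E = 30, F′ = V = 16.

30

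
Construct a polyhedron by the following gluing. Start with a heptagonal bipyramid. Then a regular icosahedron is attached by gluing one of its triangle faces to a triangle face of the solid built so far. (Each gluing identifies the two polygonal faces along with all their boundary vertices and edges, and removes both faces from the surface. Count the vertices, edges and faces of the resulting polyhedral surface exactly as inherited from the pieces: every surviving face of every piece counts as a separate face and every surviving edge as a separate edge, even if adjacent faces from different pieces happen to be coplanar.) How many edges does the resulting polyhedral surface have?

48

A heptagonal bipyramid: V=9, E=21, F=14.
Attach a regular icosahedron (V=12, E=30, F=20) along a 3-gon: merge 3 vertices and 3 edges, delete both glued faces → V=18, E=48, F=32.
Check: V − E + F = 18 − 48 + 32 = 2.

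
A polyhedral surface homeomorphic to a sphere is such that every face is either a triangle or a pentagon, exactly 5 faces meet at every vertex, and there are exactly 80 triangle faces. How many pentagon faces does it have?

12

Let x be the number of pentagons; then F = 80 + x.
Edge–face incidences: 2E = 3·80 + 5·x = 240 + 5x.
Every vertex has degree 5, so 5V = 2E.
Euler: V − E + F = 2 ⇒ (2E)/5 − E + (80 + x) = 2.
Multiply by 10: 2·(2E) − 5·(2E) + 10·(80 + x) = 20, i.e. 800 + 10x − 3·(240 + 5x) = 20.
Collecting terms: −5x + 80 = 20, so −5x = −60, so x = 12.
Then 2E = 240 + 5·12 = 300, so E = 150, V = 2E/5 = 60, F = 80 + 12 = 92.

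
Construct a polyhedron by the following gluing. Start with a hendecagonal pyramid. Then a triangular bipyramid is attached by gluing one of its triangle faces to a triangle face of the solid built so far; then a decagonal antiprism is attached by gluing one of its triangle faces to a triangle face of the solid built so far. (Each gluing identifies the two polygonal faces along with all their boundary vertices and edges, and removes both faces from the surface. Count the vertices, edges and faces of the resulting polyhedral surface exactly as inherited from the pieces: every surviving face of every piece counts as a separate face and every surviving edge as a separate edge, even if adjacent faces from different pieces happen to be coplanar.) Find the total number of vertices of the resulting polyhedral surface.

31

A hendecagonal pyramid: V=12, E=22, F=12.
Attach a triangular bipyramid (V=5, E=9, F=6) along a 3-gon: merge 3 vertices and 3 edges, delete both glued faces → V=14, E=28, F=16.
Attach a decagonal antiprism (V=20, E=40, F=22) along a 3-gon: merge 3 vertices and 3 edges, delete both glued faces → V=31, E=65, F=36.
Check: V − E + F = 31 − 65 + 36 = 2.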